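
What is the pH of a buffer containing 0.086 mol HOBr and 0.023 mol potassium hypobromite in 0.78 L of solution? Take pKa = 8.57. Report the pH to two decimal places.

pH = 8.00

pH = pKa + log([A⁻]/[HA]) = 8.57 + log(0.023/0.086)
pH = 8.57 + (-0.573) = 8.00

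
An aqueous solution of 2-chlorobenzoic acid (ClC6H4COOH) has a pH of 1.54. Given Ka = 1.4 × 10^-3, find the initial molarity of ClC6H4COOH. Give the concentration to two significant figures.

[H+] = 10^(-1.54) = 2.88 × 10^-2 M = x
Ka = x²/(C₀ − x) ⇒ C₀ = x + x²/Ka
C₀ = 2.88 × 10^-2 + (2.88 × 10^-2)²/(1.4 × 10^-3) = 6.21 × 10^-1 M

C₀ = 6.2 × 10^-1 M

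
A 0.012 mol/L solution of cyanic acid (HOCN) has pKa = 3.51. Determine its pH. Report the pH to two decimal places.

pH = 2.75

HOCN ⇌ OCN- + H+
Ka = 10^(−3.51) = 3.09 × 10^-4
Let x = [H+] at equilibrium. Ka = x²/(0.012 − x).
x is not negligible relative to C₀; solve x² + 0.000309·x − 3.71e-06 = 0.
x = (−Ka + √(Ka² + 4·Ka·C₀))/2 = 1.78 × 10^-3 M
pH = −log(1.78 × 10^-3) = 2.75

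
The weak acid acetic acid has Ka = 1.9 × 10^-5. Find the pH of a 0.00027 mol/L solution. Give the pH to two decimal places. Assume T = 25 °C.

pH = 4.20

CH3COOH ⇌ CH3COO- + H+
Let x = [H+] at equilibrium. Ka = x²/(0.00027 − x).
The 5% rule fails; solving x² + Ka·x − Ka·C₀ = 0 exactly:
x = (−Ka + √(Ka² + 4·Ka·C₀))/2 = 6.28 × 10^-5 M
pH = −log(6.28 × 10^-5) = 4.20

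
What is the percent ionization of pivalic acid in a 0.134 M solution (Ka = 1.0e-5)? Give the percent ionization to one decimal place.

(CH3)3CCOOH ⇌ (CH3)3CCOO- + H+; let x = [H+] at equilibrium.
x ≈ √(Ka·C₀) = √(1.0 × 10^-5 × 0.134) = 1.16 × 10^-3 M
Fraction ionized = 1.16 × 10^-3 / 0.134 = 0.0087 → 0.9%

0.9%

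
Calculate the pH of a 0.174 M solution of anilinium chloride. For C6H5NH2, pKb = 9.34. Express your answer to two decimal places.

pH = 2.71

C6H5NH3+ is the conjugate acid of the weak base C6H5NH2.
Kb = 10^(−9.34) = 4.57 × 10^-10
Ka = Kw/Kb = 1.0×10^-14 / 4.57 × 10^-10 = 2.19 × 10^-5
Ka = x²/(0.174 − x) = 2.19 × 10^-5
Since Ka ≪ C₀, x ≈ √(Ka·C₀) = 1.95 × 10^-3 M.
pH = −log(1.95 × 10^-3) = 2.71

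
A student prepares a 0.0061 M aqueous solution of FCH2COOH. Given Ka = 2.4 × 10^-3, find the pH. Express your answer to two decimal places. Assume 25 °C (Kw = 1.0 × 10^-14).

FCH2COOH ⇌ FCH2COO- + H+
Ka = [H+]²/(0.0061 − [H+]) = 2.4 × 10^-3
[H+] is not negligible relative to C₀; solve [H+]² + 0.0024·[H+] − 1.46e-05 = 0.
[H+] = [−0.0024 + √(0.0024² + 5.86e-05)]/2 = 2.81 × 10^-3 M
pH = −log[H+] = −log(2.81 × 10^-3) = 2.55

pH = 2.55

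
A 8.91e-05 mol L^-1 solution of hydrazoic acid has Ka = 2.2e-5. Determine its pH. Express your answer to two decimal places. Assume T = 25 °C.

pH = 4.46

HN3 ⇌ N3- + H+
Ka = [H+]²/(8.91e-05 − [H+]) = 2.2 × 10^-5
[H+] is not negligible relative to C₀; solve [H+]² + 2.2e-05·[H+] − 1.96e-09 = 0.
[H+] = [−2.2e-05 + √(2.2e-05² + 7.84e-09)]/2 = 3.46 × 10^-5 M
pH = −log(3.46 × 10^-5) = 4.46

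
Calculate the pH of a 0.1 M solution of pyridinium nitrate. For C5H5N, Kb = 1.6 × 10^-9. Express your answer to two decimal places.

C5H5NH+ is the conjugate acid of the weak base C5H5N.
Ka = Kw/Kb = 1.0×10^-14 / 1.6 × 10^-9 = 6.25 × 10^-6
Let x = [H+] at equilibrium. Ka = x²/(0.1 − x).
Assume x ≪ 0.1: x ≈ √(6.25 × 10^-6 × 0.1) = 7.91 × 10^-4 M
(x/C₀ = 0.79% < 5%, so the approximation holds.)
pH = −log[H+] = −log(7.91 × 10^-4) = 3.10

pH = 3.10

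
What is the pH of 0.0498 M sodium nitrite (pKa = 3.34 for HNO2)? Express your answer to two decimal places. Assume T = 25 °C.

NO2- is the conjugate base of the weak acid HNO2.
Ka = 10^(−3.34) = 4.57 × 10^-4
Kb = Kw/Ka = 1.0×10^-14 / 4.57 × 10^-4 = 2.19 × 10^-11
Kb = x²/(0.0498 − x) = 2.19 × 10^-11
Assume x ≪ 0.0498: x ≈ √(2.19 × 10^-11 × 0.0498) = 1.04 × 10^-6 M
pOH = 5.98, so pH = 14.00 − pOH = 8.02

pH = 8.02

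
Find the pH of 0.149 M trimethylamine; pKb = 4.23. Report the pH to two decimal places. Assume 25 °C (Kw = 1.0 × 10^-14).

(CH3)3N + H2O ⇌ (CH3)3NH+ + OH-
Kb = 10^(−4.23) = 5.89 × 10^-5
From the ICE table, Kb = [OH-]²/(0.149 − [OH-]) = 5.89 × 10^-5.
Neglecting [OH-] in the denominator: [OH-] = √(5.89 × 10^-5 × 0.149) = 2.96 × 10^-3 M
Check: 2% ionized — well under 5%, approximation valid.
pOH = −log(2.96 × 10^-3) = 2.53; pH = 14.00 − 2.53 = 11.47

pH = 11.47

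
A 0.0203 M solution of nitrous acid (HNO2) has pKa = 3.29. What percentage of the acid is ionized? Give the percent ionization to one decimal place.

14.7%

HNO2 ⇌ NO2- + H+; let x = [H+] at equilibrium.
Ka = 10^(−3.29) = 5.13 × 10^-4
Ka = x²/(C₀ − x); solving the quadratic gives x = 2.98 × 10^-3 M.
Fraction ionized = 2.98 × 10^-3 / 0.0203 = 0.1468 → 14.7%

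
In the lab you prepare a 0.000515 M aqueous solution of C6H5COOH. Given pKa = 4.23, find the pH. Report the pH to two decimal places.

pH = 3.83

C6H5COOH ⇌ C6H5COO- + H+
Ka = 10^(−4.23) = 5.89 × 10^-5
Let x = [H+] at equilibrium. Ka = x²/(0.000515 − x).
The 5% rule fails; solving x² + Ka·x − Ka·C₀ = 0 exactly:
x = (−Ka + √(Ka² + 4·Ka·C₀))/2 = 1.47 × 10^-4 M
pH = −log[H+] = −log(1.47 × 10^-4) = 3.83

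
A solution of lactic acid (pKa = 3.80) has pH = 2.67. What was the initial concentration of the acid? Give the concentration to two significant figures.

C₀ = 3.1 × 10^-2 M

[H+] = 10^(-2.67) = 2.14 × 10^-3 M = x
Ka = 10^(−3.80) = 1.58 × 10^-4
Ka = x²/(C₀ − x) ⇒ C₀ = x + x²/Ka
C₀ = 2.14 × 10^-3 + (2.14 × 10^-3)²/(1.58 × 10^-4) = 3.11 × 10^-2 M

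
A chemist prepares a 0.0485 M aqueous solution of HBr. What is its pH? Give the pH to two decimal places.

pH = 1.31

HBr is a strong acid and dissociates completely, so [H+] = 0.0485 M.
pH = -log(0.0485) = 1.31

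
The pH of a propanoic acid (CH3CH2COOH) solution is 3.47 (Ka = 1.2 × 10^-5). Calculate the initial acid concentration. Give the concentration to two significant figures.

[H+] = 10^(-3.47) = 3.39 × 10^-4 M = x
Ka = x²/(C₀ − x) ⇒ C₀ = x + x²/Ka
C₀ = 3.39 × 10^-4 + (3.39 × 10^-4)²/(1.2 × 10^-5) = 9.92 × 10^-3 M

C₀ = 9.9 × 10^-3 M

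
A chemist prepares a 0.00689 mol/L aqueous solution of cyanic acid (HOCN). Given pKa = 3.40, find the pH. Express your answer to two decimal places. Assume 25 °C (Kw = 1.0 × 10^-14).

HOCN ⇌ OCN- + H+
Ka = 10^(−3.40) = 3.98 × 10^-4
Let x = [H+] at equilibrium. Ka = x²/(0.00689 − x).
x is not negligible relative to C₀; solve x² + 0.000398·x − 2.74e-06 = 0.
x = (−Ka + √(Ka² + 4·Ka·C₀))/2 = 1.47 × 10^-3 M
pH = −log(1.47 × 10^-3) = 2.83

pH = 2.83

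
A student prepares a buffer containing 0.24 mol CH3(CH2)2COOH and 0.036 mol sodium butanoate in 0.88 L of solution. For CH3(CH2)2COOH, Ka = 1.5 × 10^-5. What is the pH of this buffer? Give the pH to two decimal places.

pH = 4.00

pKa = −log(1.5 × 10^-5) = 4.824
pH = pKa + log([A⁻]/[HA]) = 4.824 + log(0.036/0.24)
pH = 4.824 + (-0.824) = 4.00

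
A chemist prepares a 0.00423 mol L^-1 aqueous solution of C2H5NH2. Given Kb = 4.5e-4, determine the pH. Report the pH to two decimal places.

pH = 11.07

C2H5NH2 + H2O ⇌ C2H5NH3+ + OH-
From the ICE table, Kb = [OH-]²/(0.00423 − [OH-]) = 4.5 × 10^-4.
The 5% rule fails; solving [OH-]² + Kb·[OH-] − Kb·C₀ = 0 exactly:
[OH-] = (−Kb + √(Kb² + 4·Kb·C₀))/2 = 1.17 × 10^-3 M
pOH = 2.93, so pH = 14.00 − pOH = 11.07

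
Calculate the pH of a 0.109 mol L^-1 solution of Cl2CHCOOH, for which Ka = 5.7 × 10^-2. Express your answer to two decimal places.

pH = 1.26

Cl2CHCOOH ⇌ Cl2CHCOO- + H+
From the ICE table, Ka = x²/(0.109 − x) = 5.7 × 10^-2.
x is not negligible relative to C₀; solve x² + 0.057·x − 0.00621 = 0.
x = [−0.057 + √(0.057² + 0.0249)]/2 = 5.53 × 10^-2 M
pH = −log(5.53 × 10^-2) = 1.26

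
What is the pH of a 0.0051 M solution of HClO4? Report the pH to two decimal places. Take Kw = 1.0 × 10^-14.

HClO4 is a strong acid and dissociates completely, so [H+] = 0.0051 M.
pH = -log(0.0051) = 2.29

pH = 2.29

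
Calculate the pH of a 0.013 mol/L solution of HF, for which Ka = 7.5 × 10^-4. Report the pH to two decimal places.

pH = 2.56

HF ⇌ F- + H+
Ka = [H+]²/(0.013 − [H+]) = 7.5 × 10^-4
Here C₀/Ka ≈ 17.3, so the small-[H+] approximation fails. Use the quadratic:
[H+] = [−0.00075 + √(0.00075² + 3.9e-05)]/2 = 2.77 × 10^-3 M
pH = −log[H+] = −log(2.77 × 10^-3) = 2.56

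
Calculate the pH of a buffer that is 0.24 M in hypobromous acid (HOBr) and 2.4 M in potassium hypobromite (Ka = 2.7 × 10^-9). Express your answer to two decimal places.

pH = 9.57

pKa = −log(2.7 × 10^-9) = 8.569
pH = pKa + log([A⁻]/[HA]) = 8.569 + log(2.4/0.24)
pH = 8.569 + (+1.000) = 9.57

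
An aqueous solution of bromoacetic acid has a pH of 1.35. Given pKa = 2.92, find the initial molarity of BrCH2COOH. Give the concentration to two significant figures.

C₀ = 1.7 M

[H+] = 10^(-1.35) = 4.47 × 10^-2 M = x
Ka = 10^(−2.92) = 1.20 × 10^-3
Ka = x²/(C₀ − x) ⇒ C₀ = x + x²/Ka
C₀ = 4.47 × 10^-2 + (4.47 × 10^-2)²/(1.20 × 10^-3) = 1.71 M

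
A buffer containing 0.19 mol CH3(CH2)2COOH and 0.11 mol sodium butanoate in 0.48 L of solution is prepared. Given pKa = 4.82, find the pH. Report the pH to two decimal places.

Using pH = pKa + log([base]/[acid]) with [base]/[acid] = 0.11/0.19:
pH = 4.82 + (-0.237) = 4.58

pH = 4.58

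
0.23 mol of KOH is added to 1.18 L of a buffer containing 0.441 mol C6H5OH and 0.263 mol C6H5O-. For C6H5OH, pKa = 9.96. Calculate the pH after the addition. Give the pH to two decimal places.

After neutralization: n(C6H5OH) = 0.211 mol, n(C6H5O-) = 0.493 mol.
pH = pKa + log(n_C6H5O-/n_C6H5OH) = 9.96 + log(0.493/0.211) = 9.96 + (+0.369)

pH = 10.33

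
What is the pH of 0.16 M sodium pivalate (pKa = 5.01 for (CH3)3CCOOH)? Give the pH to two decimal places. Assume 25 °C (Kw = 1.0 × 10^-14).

pH = 9.11

(CH3)3CCOO- is the conjugate base of the weak acid (CH3)3CCOOH.
Ka = 10^(−5.01) = 9.77 × 10^-6
Kb = Kw/Ka = 1.0×10^-14 / 9.77 × 10^-6 = 1.02 × 10^-9
Kb = [OH-]²/(0.16 − [OH-]) = 1.02 × 10^-9
Neglecting [OH-] in the denominator: [OH-] = √(1.02 × 10^-9 × 0.16) = 1.28 × 10^-5 M
Check: 0.008% ionized — well under 5%, approximation valid.
pOH = 4.89, so pH = 14.00 − pOH = 9.11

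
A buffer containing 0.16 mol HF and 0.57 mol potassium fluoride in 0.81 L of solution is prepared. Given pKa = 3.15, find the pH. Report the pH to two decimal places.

pH = 3.70

Henderson–Hasselbalch: pH = pKa + log([F-]/[HF]) = 3.15 + log(0.57/0.16)
pH = 3.15 + (+0.552) = 3.70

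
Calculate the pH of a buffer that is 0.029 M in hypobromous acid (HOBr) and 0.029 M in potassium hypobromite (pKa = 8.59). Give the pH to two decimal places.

pH = 8.59

pH = pKa + log([A⁻]/[HA]) = 8.59 + log(0.029/0.029)
pH = 8.59 + (+0.000) = 8.59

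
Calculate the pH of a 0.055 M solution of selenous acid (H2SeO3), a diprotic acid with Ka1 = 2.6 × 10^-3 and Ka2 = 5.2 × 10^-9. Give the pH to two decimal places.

pH = 1.97

Since Ka1 ≫ Ka2, the first ionization dominates [H+].
Ka1 = x²/(0.055 − x) = 2.6 × 10^-3
Solving the quadratic: x = (−Ka1 + √(Ka1² + 4·Ka1·C₀))/2 = 1.07 × 10^-2 M
pH = −log(1.07 × 10^-2) = 1.97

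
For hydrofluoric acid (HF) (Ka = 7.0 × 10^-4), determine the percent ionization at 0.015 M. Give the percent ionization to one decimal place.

19.4%

HF ⇌ F- + H+; let x = [H+] at equilibrium.
Ka = x²/(C₀ − x); solving the quadratic gives x = 2.91 × 10^-3 M.
Fraction ionized = 2.91 × 10^-3 / 0.015 = 0.1940 → 19.4%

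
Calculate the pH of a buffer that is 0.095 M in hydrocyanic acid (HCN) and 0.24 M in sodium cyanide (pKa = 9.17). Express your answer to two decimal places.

pH = 9.57

Using pH = pKa + log([base]/[acid]) with [base]/[acid] = 0.24/0.095:
pH = 9.17 + (+0.402) = 9.57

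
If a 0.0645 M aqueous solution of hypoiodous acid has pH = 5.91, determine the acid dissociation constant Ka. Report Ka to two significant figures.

Ka = 2.3 × 10^-11

[H+] = 10^(-5.91) = 1.23 × 10^-6 M
At equilibrium [HA] = 0.0645 − 1.23 × 10^-6 = 6.45 × 10^-2 M
Ka = [H+][A-]/[HA] = (1.23 × 10^-6)² / 6.45 × 10^-2 = 2.3 × 10^-11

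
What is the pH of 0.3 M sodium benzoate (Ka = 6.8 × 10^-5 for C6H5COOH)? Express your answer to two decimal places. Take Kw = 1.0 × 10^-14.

C6H5COO- is the conjugate base of the weak acid C6H5COOH.
Kb = Kw/Ka = 1.0×10^-14 / 6.8 × 10^-5 = 1.47 × 10^-10
From the ICE table, Kb = [OH-]²/(0.3 − [OH-]) = 1.47 × 10^-10.
Since Kb ≪ C₀, [OH-] ≈ √(Kb·C₀) = 6.64 × 10^-6 M.
([OH-]/C₀ = 0.0022% < 5%, so the approximation holds.)
pOH = −log(6.64 × 10^-6) = 5.18; pH = 14.00 − 5.18 = 8.82

pH = 8.82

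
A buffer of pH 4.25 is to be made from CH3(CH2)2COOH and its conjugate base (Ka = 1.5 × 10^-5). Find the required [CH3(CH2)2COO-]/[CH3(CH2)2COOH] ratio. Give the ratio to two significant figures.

ratio = 0.27

pKa = -log(1.5 × 10^-5) = 4.824
pH = pKa + log(r) ⇒ log(r) = 4.25 − 4.824 = -0.574
r = [CH3(CH2)2COO-]/[CH3(CH2)2COOH] = 10^(-0.574) = 0.267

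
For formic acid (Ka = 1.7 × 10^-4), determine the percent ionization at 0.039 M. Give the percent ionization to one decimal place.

HCOOH ⇌ HCOO- + H+; let x = [H+] at equilibrium.
Ka = x²/(C₀ − x); solving the quadratic gives x = 2.49 × 10^-3 M.
% ionization = x/C₀ × 100% = 2.49 × 10^-3/0.039 × 100% = 6.4%

6.4%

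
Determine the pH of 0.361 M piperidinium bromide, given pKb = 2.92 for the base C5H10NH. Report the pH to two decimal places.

pH = 5.76

C5H10NH2+ is the conjugate acid of the weak base C5H10NH.
Kb = 10^(−2.92) = 1.20 × 10^-3
Ka = Kw/Kb = 1.0×10^-14 / 1.20 × 10^-3 = 8.33 × 10^-12
Ka = [H+]²/(0.361 − [H+]) = 8.33 × 10^-12
Neglecting [H+] in the denominator: [H+] = √(8.33 × 10^-12 × 0.361) = 1.73 × 10^-6 M
([H+]/C₀ = 0.00048% < 5%, so the approximation holds.)
pH = −log[H+] = −log(1.73 × 10^-6) = 5.76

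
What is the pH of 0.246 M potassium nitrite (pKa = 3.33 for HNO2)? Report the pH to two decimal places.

pH = 8.36

NO2- is the conjugate base of the weak acid HNO2.
Ka = 10^(−3.33) = 4.68 × 10^-4
Kb = Kw/Ka = 1.0×10^-14 / 4.68 × 10^-4 = 2.14 × 10^-11
Kb = [OH-]²/(0.246 − [OH-]) = 2.14 × 10^-11
Since Kb ≪ C₀, [OH-] ≈ √(Kb·C₀) = 2.29 × 10^-6 M.
([OH-]/C₀ = 0.00093% < 5%, so the approximation holds.)
pOH = 5.64, so pH = 14.00 − pOH = 8.36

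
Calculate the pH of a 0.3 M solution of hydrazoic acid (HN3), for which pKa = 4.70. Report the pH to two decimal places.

pH = 2.61

HN3 ⇌ N3- + H+
Ka = 10^(−4.70) = 2.00 × 10^-5
From the ICE table, Ka = [H+]²/(0.3 − [H+]) = 2.00 × 10^-5.
Assume [H+] ≪ 0.3: [H+] ≈ √(2.00 × 10^-5 × 0.3) = 2.45 × 10^-3 M
Check: 0.82% ionized — well under 5%, approximation valid.
pH = −log[H+] = −log(2.45 × 10^-3) = 2.61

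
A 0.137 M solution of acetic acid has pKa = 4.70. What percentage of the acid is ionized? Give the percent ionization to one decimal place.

1.2%

CH3COOH ⇌ CH3COO- + H+; let x = [H+] at equilibrium.
Ka = 10^(−4.70) = 2.00 × 10^-5
x ≈ √(Ka·C₀) = √(2.00 × 10^-5 × 0.137) = 1.66 × 10^-3 M
Fraction ionized = 1.66 × 10^-3 / 0.137 = 0.0121 → 1.2%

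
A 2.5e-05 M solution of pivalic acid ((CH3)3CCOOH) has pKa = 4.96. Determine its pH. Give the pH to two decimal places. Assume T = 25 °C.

(CH3)3CCOOH ⇌ (CH3)3CCOO- + H+
Ka = 10^(−4.96) = 1.10 × 10^-5
Let x = [H+] at equilibrium. Ka = x²/(2.5e-05 − x).
Here C₀/Ka ≈ 2.27, so the small-x approximation fails. Use the quadratic:
x = [−1.1e-05 + √(1.1e-05² + 1.1e-09)]/2 = 1.20 × 10^-5 M
pH = −log[H+] = −log(1.20 × 10^-5) = 4.92

pH = 4.92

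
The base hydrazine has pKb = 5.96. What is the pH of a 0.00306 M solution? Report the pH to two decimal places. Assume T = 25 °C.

N2H4 + H2O ⇌ N2H5+ + OH-
Kb = 10^(−5.96) = 1.10 × 10^-6
Kb = [OH-]²/(0.00306 − [OH-]) = 1.10 × 10^-6
Assume [OH-] ≪ 0.00306: [OH-] ≈ √(1.10 × 10^-6 × 0.00306) = 5.80 × 10^-5 M
Check: 1.9% ionized — well under 5%, approximation valid.
pOH = −log(5.80 × 10^-5) = 4.24; pH = 14.00 − 4.24 = 9.76

pH = 9.76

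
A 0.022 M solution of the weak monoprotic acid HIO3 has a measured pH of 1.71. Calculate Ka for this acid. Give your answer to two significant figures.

Ka = 1.5 × 10^-1

[H+] = 10^(-1.71) = 1.95 × 10^-2 M
At equilibrium [HA] = 0.022 − 1.95 × 10^-2 = 2.50 × 10^-3 M
Ka = [H+][A-]/[HA] = (1.95 × 10^-2)² / 2.50 × 10^-3 = 1.5 × 10^-1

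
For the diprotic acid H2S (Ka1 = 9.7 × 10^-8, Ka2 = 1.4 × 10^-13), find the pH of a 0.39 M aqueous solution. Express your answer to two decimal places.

Ka1 ≫ Ka2, so treat the first dissociation as the only significant source of H+.
Ka1 = x²/(0.39 − x) = 9.7 × 10^-8
x ≈ √(9.7 × 10^-8 × 0.39) = 1.94 × 10^-4 M
pH = −log(1.94 × 10^-4) = 3.71

pH = 3.71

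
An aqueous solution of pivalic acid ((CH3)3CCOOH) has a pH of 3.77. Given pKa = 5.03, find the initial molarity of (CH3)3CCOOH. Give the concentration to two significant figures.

[H+] = 10^(-3.77) = 1.70 × 10^-4 M = x
Ka = 10^(−5.03) = 9.33 × 10^-6
Ka = x²/(C₀ − x) ⇒ C₀ = x + x²/Ka
C₀ = 1.70 × 10^-4 + (1.70 × 10^-4)²/(9.33 × 10^-6) = 3.27 × 10^-3 M

C₀ = 3.3 × 10^-3 M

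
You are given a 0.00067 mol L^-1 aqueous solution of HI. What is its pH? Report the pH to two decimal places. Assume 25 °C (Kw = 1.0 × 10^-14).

HI is a strong acid and dissociates completely, so [H+] = 0.00067 M.
pH = -log(0.00067) = 3.17

pH = 3.17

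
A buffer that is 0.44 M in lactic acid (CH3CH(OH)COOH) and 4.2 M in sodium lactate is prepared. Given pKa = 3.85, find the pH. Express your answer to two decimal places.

Using pH = pKa + log([base]/[acid]) with [base]/[acid] = 4.2/0.44:
pH = 3.85 + (+0.980) = 4.83

pH = 4.83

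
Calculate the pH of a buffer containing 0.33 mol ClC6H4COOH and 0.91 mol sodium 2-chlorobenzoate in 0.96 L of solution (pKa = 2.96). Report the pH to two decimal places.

pH = 3.40

pH = pKa + log([A⁻]/[HA]) = 2.96 + log(0.91/0.33)
pH = 2.96 + (+0.441) = 3.40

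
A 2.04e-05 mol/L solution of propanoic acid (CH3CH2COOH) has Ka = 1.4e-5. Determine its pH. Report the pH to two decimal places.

pH = 4.95

CH3CH2COOH ⇌ CH3CH2COO- + H+
From the ICE table, Ka = [H+]²/(2.04e-05 − [H+]) = 1.4 × 10^-5.
The 5% rule fails; solving [H+]² + Ka·[H+] − Ka·C₀ = 0 exactly:
[H+] = [−1.4e-05 + √(1.4e-05² + 1.14e-09)]/2 = 1.13 × 10^-5 M
pH = −log[H+] = −log(1.13 × 10^-5) = 4.95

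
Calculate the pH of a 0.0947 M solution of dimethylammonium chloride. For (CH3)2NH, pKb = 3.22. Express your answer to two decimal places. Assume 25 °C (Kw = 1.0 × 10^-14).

pH = 5.90

(CH3)2NH2+ is the conjugate acid of the weak base (CH3)2NH.
Kb = 10^(−3.22) = 6.03 × 10^-4
Ka = Kw/Kb = 1.0×10^-14 / 6.03 × 10^-4 = 1.66 × 10^-11
From the ICE table, Ka = [H+]²/(0.0947 − [H+]) = 1.66 × 10^-11.
Neglecting [H+] in the denominator: [H+] = √(1.66 × 10^-11 × 0.0947) = 1.25 × 10^-6 M
pH = −log[H+] = −log(1.25 × 10^-6) = 5.90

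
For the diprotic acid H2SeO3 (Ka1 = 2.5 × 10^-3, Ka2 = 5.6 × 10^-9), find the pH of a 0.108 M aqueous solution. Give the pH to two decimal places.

pH = 1.82

Since Ka1 ≫ Ka2, the first ionization dominates [H+].
Ka1 = x²/(0.108 − x) = 2.5 × 10^-3
Solving the quadratic: x = (−Ka1 + √(Ka1² + 4·Ka1·C₀))/2 = 1.52 × 10^-2 M
pH = −log(1.52 × 10^-2) = 1.82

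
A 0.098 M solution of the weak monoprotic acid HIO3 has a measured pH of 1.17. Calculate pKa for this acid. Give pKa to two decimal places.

[H+] = 10^(-1.17) = 6.76 × 10^-2 M
At equilibrium [HA] = 0.098 − 6.76 × 10^-2 = 3.04 × 10^-2 M
Ka = [H+][A-]/[HA] = (6.76 × 10^-2)² / 3.04 × 10^-2 = 1.50 × 10^-1
pKa = -log(1.50 × 10^-1) = 0.82

pKa = 0.82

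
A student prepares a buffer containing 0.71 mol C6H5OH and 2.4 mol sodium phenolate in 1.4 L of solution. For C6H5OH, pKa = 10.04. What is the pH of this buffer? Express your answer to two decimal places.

pH = pKa + log([A⁻]/[HA]) = 10.04 + log(2.4/0.71)
pH = 10.04 + (+0.529) = 10.57

pH = 10.57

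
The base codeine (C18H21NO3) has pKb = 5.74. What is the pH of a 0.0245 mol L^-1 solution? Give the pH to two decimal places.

C18H21NO3 + H2O ⇌ C18H22NO3+ + OH-
Kb = 10^(−5.74) = 1.82 × 10^-6
From the ICE table, Kb = x²/(0.0245 − x) = 1.82 × 10^-6.
Assume x ≪ 0.0245: x ≈ √(1.82 × 10^-6 × 0.0245) = 2.11 × 10^-4 M
pOH = −log(2.11 × 10^-4) = 3.68; pH = 14.00 − 3.68 = 10.32

pH = 10.32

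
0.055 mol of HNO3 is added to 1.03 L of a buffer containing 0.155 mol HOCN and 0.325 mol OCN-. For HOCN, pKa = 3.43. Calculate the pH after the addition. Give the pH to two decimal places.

Added H+ converts OCN- to HOCN: HOCN → 0.21 mol, OCN- → 0.27 mol.
Henderson–Hasselbalch with mole ratio 0.27/0.21: pH = 3.43 + (+0.109)

pH = 3.54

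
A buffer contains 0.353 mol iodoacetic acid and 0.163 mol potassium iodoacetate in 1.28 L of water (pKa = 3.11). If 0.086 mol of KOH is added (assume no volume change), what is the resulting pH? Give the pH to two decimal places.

After neutralization: n(ICH2COOH) = 0.267 mol, n(ICH2COO-) = 0.249 mol.
pH = pKa + log([A⁻]/[HA]) = 3.11 + log(0.249/0.267) = 3.11 -0.030

pH = 3.08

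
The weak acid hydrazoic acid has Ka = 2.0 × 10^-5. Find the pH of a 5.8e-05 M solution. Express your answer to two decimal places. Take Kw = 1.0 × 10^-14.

pH = 4.59

HN3 ⇌ N3- + H+
Ka = [H+]²/(5.8e-05 − [H+]) = 2.0 × 10^-5
Here C₀/Ka ≈ 2.9, so the small-[H+] approximation fails. Use the quadratic:
[H+] = [−2e-05 + √(2e-05² + 4.64e-09)]/2 = 2.55 × 10^-5 M
pH = −log(2.55 × 10^-5) = 4.59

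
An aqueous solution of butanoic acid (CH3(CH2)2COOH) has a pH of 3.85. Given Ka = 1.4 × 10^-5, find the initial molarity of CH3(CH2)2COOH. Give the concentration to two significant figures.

[H+] = 10^(-3.85) = 1.41 × 10^-4 M = x
Ka = x²/(C₀ − x) ⇒ C₀ = x + x²/Ka
C₀ = 1.41 × 10^-4 + (1.41 × 10^-4)²/(1.4 × 10^-5) = 1.56 × 10^-3 M

C₀ = 1.6 × 10^-3 M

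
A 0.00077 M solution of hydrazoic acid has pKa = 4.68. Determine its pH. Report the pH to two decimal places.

HN3 ⇌ N3- + H+
Ka = 10^(−4.68) = 2.09 × 10^-5
Let x = [H+] at equilibrium. Ka = x²/(0.00077 − x).
The 5% rule fails; solving x² + Ka·x − Ka·C₀ = 0 exactly:
x = (−Ka + √(Ka² + 4·Ka·C₀))/2 = 1.17 × 10^-4 M
pH = −log[H+] = −log(1.17 × 10^-4) = 3.93

pH = 3.93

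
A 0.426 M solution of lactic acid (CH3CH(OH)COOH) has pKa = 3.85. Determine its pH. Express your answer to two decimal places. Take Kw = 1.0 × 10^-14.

pH = 2.11

CH3CH(OH)COOH ⇌ CH3CH(OH)COO- + H+
Ka = 10^(−3.85) = 1.41 × 10^-4
Ka = [H+]²/(0.426 − [H+]) = 1.41 × 10^-4
Assume [H+] ≪ 0.426: [H+] ≈ √(1.41 × 10^-4 × 0.426) = 7.75 × 10^-3 M
pH = −log(7.75 × 10^-3) = 2.11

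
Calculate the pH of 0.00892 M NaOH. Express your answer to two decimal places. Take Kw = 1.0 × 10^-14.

NaOH is a strong base; [OH-] = 0.00892 M.
pOH = -log(0.00892) = 2.05
pH = 14.00 - 2.05 = 11.95

pH = 11.95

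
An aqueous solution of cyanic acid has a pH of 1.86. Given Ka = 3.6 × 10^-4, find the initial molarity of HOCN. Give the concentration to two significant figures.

[H+] = 10^(-1.86) = 1.38 × 10^-2 M = x
Ka = x²/(C₀ − x) ⇒ C₀ = x + x²/Ka
C₀ = 1.38 × 10^-2 + (1.38 × 10^-2)²/(3.6 × 10^-4) = 5.43 × 10^-1 M

C₀ = 5.4 × 10^-1 M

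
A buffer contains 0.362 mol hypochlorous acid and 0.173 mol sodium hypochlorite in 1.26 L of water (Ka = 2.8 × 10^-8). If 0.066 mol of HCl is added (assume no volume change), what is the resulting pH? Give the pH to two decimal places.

pH = 6.95

Added H+ converts OCl- to HOCl: HOCl → 0.428 mol, OCl- → 0.107 mol.
pKa = −log(2.8 × 10^-8) = 7.553
pH = pKa + log(n_OCl-/n_HOCl) = 7.553 + log(0.107/0.428) = 7.553 + (-0.602)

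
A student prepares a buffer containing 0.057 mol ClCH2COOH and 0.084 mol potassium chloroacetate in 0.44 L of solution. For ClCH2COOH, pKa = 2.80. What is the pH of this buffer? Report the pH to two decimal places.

pH = pKa + log([A⁻]/[HA]) = 2.80 + log(0.084/0.057)
pH = 2.80 + (+0.168) = 2.97

pH = 2.97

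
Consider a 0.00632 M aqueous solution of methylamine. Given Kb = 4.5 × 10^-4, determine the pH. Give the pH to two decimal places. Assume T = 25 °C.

CH3NH2 + H2O ⇌ CH3NH3+ + OH-
Let x = [OH-] at equilibrium. Kb = x²/(0.00632 − x).
Here C₀/Kb ≈ 14, so the small-x approximation fails. Use the quadratic:
x = (−Kb + √(Kb² + 4·Kb·C₀))/2 = 1.48 × 10^-3 M
pOH = 2.83, so pH = 14.00 − pOH = 11.17

pH = 11.17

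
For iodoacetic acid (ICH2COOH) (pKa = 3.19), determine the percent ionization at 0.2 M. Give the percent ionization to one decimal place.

ICH2COOH ⇌ ICH2COO- + H+; let x = [H+] at equilibrium.
Ka = 10^(−3.19) = 6.46 × 10^-4
Ka = x²/(C₀ − x); solving the quadratic gives x = 1.10 × 10^-2 M.
% ionization = x/C₀ × 100% = 1.10 × 10^-2/0.2 × 100% = 5.5%

5.5%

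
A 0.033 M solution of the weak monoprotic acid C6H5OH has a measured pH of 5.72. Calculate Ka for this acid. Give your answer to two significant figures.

Ka = 1.1 × 10^-10

[H+] = 10^(-5.72) = 1.91 × 10^-6 M
At equilibrium [HA] = 0.033 − 1.91 × 10^-6 = 3.30 × 10^-2 M
Ka = [H+][A-]/[HA] = (1.91 × 10^-6)² / 3.30 × 10^-2 = 1.1 × 10^-10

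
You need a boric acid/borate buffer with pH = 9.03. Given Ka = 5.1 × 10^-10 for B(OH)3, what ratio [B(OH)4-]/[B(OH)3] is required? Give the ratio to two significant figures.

ratio = 0.55

pKa = -log(5.1 × 10^-10) = 9.292
pH = pKa + log(r) ⇒ log(r) = 9.03 − 9.292 = -0.262
r = [B(OH)4-]/[B(OH)3] = 10^(-0.262) = 0.547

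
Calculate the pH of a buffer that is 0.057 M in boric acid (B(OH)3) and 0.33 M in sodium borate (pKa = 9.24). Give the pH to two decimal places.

pH = pKa + log([A⁻]/[HA]) = 9.24 + log(0.33/0.057)
pH = 9.24 + (+0.763) = 10.00

pH = 10.00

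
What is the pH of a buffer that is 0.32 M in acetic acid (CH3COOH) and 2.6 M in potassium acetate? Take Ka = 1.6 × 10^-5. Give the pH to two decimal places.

pH = 5.71

pKa = −log(1.6 × 10^-5) = 4.796
Using pH = pKa + log([base]/[acid]) with [base]/[acid] = 2.6/0.32:
pH = 4.796 + (+0.910) = 5.71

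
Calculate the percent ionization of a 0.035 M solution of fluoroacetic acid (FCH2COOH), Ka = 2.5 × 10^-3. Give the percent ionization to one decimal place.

23.4%

FCH2COOH ⇌ FCH2COO- + H+; let x = [H+] at equilibrium.
Ka = x²/(C₀ − x); solving the quadratic gives x = 8.19 × 10^-3 M.
% ionization = x/C₀ × 100% = 8.19 × 10^-3/0.035 × 100% = 23.4%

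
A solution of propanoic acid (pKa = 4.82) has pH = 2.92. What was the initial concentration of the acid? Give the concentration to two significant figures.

[H+] = 10^(-2.92) = 1.20 × 10^-3 M = x
Ka = 10^(−4.82) = 1.51 × 10^-5
Ka = x²/(C₀ − x) ⇒ C₀ = x + x²/Ka
C₀ = 1.20 × 10^-3 + (1.20 × 10^-3)²/(1.51 × 10^-5) = 9.66 × 10^-2 M

C₀ = 9.7 × 10^-2 M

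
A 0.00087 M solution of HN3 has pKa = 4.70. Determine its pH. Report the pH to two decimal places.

HN3 ⇌ N3- + H+
Ka = 10^(−4.70) = 2.00 × 10^-5
From the ICE table, Ka = [H+]²/(0.00087 − [H+]) = 2.00 × 10^-5.
Here C₀/Ka ≈ 43.5, so the small-[H+] approximation fails. Use the quadratic:
[H+] = [−2e-05 + √(2e-05² + 6.96e-08)]/2 = 1.22 × 10^-4 M
pH = −log[H+] = −log(1.22 × 10^-4) = 3.91

pH = 3.91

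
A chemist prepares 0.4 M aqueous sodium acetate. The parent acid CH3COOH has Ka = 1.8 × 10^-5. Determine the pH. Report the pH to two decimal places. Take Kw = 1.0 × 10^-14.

CH3COO- is the conjugate base of the weak acid CH3COOH.
Kb = Kw/Ka = 1.0×10^-14 / 1.8 × 10^-5 = 5.56 × 10^-10
Kb = x²/(0.4 − x) = 5.56 × 10^-10
Assume x ≪ 0.4: x ≈ √(5.56 × 10^-10 × 0.4) = 1.49 × 10^-5 M
Check: 0.0037% ionized — well under 5%, approximation valid.
pOH = −log(1.49 × 10^-5) = 4.83; pH = 14.00 − 4.83 = 9.17

pH = 9.17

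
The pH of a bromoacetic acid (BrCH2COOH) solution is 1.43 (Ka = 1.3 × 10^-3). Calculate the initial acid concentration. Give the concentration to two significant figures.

[H+] = 10^(-1.43) = 3.72 × 10^-2 M = x
Ka = x²/(C₀ − x) ⇒ C₀ = x + x²/Ka
C₀ = 3.72 × 10^-2 + (3.72 × 10^-2)²/(1.3 × 10^-3) = 1.10 M

C₀ = 1.1 M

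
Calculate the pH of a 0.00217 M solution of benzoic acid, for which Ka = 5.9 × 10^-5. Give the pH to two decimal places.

C6H5COOH ⇌ C6H5COO- + H+
Ka = x²/(0.00217 − x) = 5.9 × 10^-5
Here C₀/Ka ≈ 36.8, so the small-x approximation fails. Use the quadratic:
x = (−Ka + √(Ka² + 4·Ka·C₀))/2 = 3.30 × 10^-4 M
pH = −log[H+] = −log(3.30 × 10^-4) = 3.48

pH = 3.48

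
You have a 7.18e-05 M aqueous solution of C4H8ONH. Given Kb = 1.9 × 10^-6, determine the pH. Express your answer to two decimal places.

pH = 9.03

C4H8ONH + H2O ⇌ C4H8ONH2+ + OH-
Kb = [OH-]²/(7.18e-05 − [OH-]) = 1.9 × 10^-6
[OH-] is not negligible relative to C₀; solve [OH-]² + 1.9e-06·[OH-] − 1.36e-10 = 0.
[OH-] = (−Kb + √(Kb² + 4·Kb·C₀))/2 = 1.08 × 10^-5 M
pOH = −log(1.08 × 10^-5) = 4.97; pH = 14.00 − 4.97 = 9.03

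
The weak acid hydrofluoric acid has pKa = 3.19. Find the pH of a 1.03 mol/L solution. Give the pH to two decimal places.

HF ⇌ F- + H+
Ka = 10^(−3.19) = 6.46 × 10^-4
From the ICE table, Ka = x²/(1.03 − x) = 6.46 × 10^-4.
Since Ka ≪ C₀, x ≈ √(Ka·C₀) = 2.58 × 10^-2 M.
pH = −log[H+] = −log(2.58 × 10^-2) = 1.59

pH = 1.59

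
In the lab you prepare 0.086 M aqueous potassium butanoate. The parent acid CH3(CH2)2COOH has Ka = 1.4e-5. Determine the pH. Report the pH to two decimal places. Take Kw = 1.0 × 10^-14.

pH = 8.89

CH3(CH2)2COO- is the conjugate base of the weak acid CH3(CH2)2COOH.
Kb = Kw/Ka = 1.0×10^-14 / 1.4 × 10^-5 = 7.14 × 10^-10
From the ICE table, Kb = x²/(0.086 − x) = 7.14 × 10^-10.
Since Kb ≪ C₀, x ≈ √(Kb·C₀) = 7.84 × 10^-6 M.
pOH = −log(7.84 × 10^-6) = 5.11; pH = 14.00 − 5.11 = 8.89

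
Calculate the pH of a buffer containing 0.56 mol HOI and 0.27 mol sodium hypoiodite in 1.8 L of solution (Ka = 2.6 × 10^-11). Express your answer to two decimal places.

pKa = −log(2.6 × 10^-11) = 10.585
pH = pKa + log([A⁻]/[HA]) = 10.585 + log(0.27/0.56)
pH = 10.585 + (-0.317) = 10.27

pH = 10.27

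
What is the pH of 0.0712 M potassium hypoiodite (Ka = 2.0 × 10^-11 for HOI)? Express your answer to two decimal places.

OI- is the conjugate base of the weak acid HOI.
Kb = Kw/Ka = 1.0×10^-14 / 2.0 × 10^-11 = 5.00 × 10^-4
Let x = [OH-] at equilibrium. Kb = x²/(0.0712 − x).
x is not negligible relative to C₀; solve x² + 0.0005·x − 3.56e-05 = 0.
x = [−0.0005 + √(0.0005² + 0.000142)]/2 = 5.72 × 10^-3 M
pOH = −log(5.72 × 10^-3) = 2.24; pH = 14.00 − 2.24 = 11.76

pH = 11.76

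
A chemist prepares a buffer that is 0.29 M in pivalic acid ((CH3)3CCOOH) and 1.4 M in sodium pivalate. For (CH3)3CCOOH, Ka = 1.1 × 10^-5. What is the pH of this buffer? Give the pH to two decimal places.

pKa = −log(1.1 × 10^-5) = 4.959
Henderson–Hasselbalch: pH = pKa + log([(CH3)3CCOO-]/[(CH3)3CCOOH]) = 4.959 + log(1.4/0.29)
pH = 4.959 + (+0.684) = 5.64

pH = 5.64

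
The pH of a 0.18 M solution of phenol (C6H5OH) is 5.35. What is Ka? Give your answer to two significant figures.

[H+] = 10^(-5.35) = 4.47 × 10^-6 M
At equilibrium [HA] = 0.18 − 4.47 × 10^-6 = 1.80 × 10^-1 M
Ka = [H+][A-]/[HA] = (4.47 × 10^-6)² / 1.80 × 10^-1 = 1.1 × 10^-10

Ka = 1.1 × 10^-10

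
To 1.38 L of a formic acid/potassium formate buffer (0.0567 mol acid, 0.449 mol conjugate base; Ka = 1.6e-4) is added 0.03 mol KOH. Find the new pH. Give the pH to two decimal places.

After neutralization: n(HCOOH) = 0.0267 mol, n(HCOO-) = 0.479 mol.
pKa = −log(1.6 × 10^-4) = 3.796
pH = pKa + log([A⁻]/[HA]) = 3.796 + log(0.479/0.0267) = 3.796 +1.254

pH = 5.05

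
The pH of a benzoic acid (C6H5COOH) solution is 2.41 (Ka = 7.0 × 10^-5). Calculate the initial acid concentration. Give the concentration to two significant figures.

C₀ = 2.2 × 10^-1 M

[H+] = 10^(-2.41) = 3.89 × 10^-3 M = x
Ka = x²/(C₀ − x) ⇒ C₀ = x + x²/Ka
C₀ = 3.89 × 10^-3 + (3.89 × 10^-3)²/(7.0 × 10^-5) = 2.20 × 10^-1 M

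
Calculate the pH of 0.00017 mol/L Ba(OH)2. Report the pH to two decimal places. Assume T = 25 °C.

Ba(OH)2 is a strong base (each formula unit releases 2 OH-); [OH-] = 0.00034 M.
pOH = -log(0.00034) = 3.47
pH = 14.00 - 3.47 = 10.53

pH = 10.53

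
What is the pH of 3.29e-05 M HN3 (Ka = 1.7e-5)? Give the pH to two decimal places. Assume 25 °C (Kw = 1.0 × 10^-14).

pH = 4.78

HN3 ⇌ N3- + H+
Let x = [H+] at equilibrium. Ka = x²/(3.29e-05 − x).
Here C₀/Ka ≈ 1.94, so the small-x approximation fails. Use the quadratic:
x = (−Ka + √(Ka² + 4·Ka·C₀))/2 = 1.66 × 10^-5 M
pH = −log(1.66 × 10^-5) = 4.78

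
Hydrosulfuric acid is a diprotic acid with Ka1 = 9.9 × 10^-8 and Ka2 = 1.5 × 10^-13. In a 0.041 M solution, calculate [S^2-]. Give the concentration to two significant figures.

First ionization gives [H+] ≈ [HS-] = 6.37 × 10^-5 M.
Second step: Ka2 = [H+][S^2-]/[HS-] ≈ [S^2-] (since [H+] ≈ [HS-]).
So [S^2-] ≈ Ka2.

1.5 × 10^-13 M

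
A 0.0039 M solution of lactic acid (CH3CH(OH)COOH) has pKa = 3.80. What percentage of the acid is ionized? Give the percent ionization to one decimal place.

CH3CH(OH)COOH ⇌ CH3CH(OH)COO- + H+; let x = [H+] at equilibrium.
Ka = 10^(−3.80) = 1.58 × 10^-4
Solve x² + 0.000158x − 6.16e-07 = 0 → x = 7.10 × 10^-4 M
% ionization = x/C₀ × 100% = 7.10 × 10^-4/0.0039 × 100% = 18.2%

18.2%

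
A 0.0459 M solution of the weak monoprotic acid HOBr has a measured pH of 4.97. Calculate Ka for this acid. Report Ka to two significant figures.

[H+] = 10^(-4.97) = 1.07 × 10^-5 M
At equilibrium [HA] = 0.0459 − 1.07 × 10^-5 = 4.59 × 10^-2 M
Ka = [H+][A-]/[HA] = (1.07 × 10^-5)² / 4.59 × 10^-2 = 2.5 × 10^-9

Ka = 2.5 × 10^-9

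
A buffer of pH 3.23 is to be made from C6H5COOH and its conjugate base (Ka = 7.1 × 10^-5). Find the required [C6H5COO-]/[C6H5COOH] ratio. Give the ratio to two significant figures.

pKa = -log(7.1 × 10^-5) = 4.149
pH = pKa + log(r) ⇒ log(r) = 3.23 − 4.149 = -0.919
r = [C6H5COO-]/[C6H5COOH] = 10^(-0.919) = 0.121

ratio = 0.12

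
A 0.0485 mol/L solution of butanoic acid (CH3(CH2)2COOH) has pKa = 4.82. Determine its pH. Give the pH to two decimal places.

pH = 3.07

CH3(CH2)2COOH ⇌ CH3(CH2)2COO- + H+
Ka = 10^(−4.82) = 1.51 × 10^-5
Ka = [H+]²/(0.0485 − [H+]) = 1.51 × 10^-5
Assume [H+] ≪ 0.0485: [H+] ≈ √(1.51 × 10^-5 × 0.0485) = 8.56 × 10^-4 M
Check: 1.8% ionized — well under 5%, approximation valid.
pH = −log[H+] = −log(8.56 × 10^-4) = 3.07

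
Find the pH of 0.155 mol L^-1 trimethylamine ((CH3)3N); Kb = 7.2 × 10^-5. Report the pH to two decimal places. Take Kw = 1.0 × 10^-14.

(CH3)3N + H2O ⇌ (CH3)3NH+ + OH-
Kb = [OH-]²/(0.155 − [OH-]) = 7.2 × 10^-5
Neglecting [OH-] in the denominator: [OH-] = √(7.2 × 10^-5 × 0.155) = 3.34 × 10^-3 M
Check: 2.2% ionized — well under 5%, approximation valid.
pOH = 2.48, so pH = 14.00 − pOH = 11.52

pH = 11.52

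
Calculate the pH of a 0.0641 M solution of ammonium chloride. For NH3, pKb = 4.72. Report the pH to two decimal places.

pH = 5.24

NH4+ is the conjugate acid of the weak base NH3.
Kb = 10^(−4.72) = 1.91 × 10^-5
Ka = Kw/Kb = 1.0×10^-14 / 1.91 × 10^-5 = 5.24 × 10^-10
Ka = x²/(0.0641 − x) = 5.24 × 10^-10
Neglecting x in the denominator: x = √(5.24 × 10^-10 × 0.0641) = 5.80 × 10^-6 M
Check: 0.009% ionized — well under 5%, approximation valid.
pH = −log(5.80 × 10^-6) = 5.24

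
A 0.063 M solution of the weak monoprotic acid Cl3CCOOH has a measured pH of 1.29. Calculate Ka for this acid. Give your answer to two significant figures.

[H+] = 10^(-1.29) = 5.13 × 10^-2 M
At equilibrium [HA] = 0.063 − 5.13 × 10^-2 = 1.17 × 10^-2 M
Ka = [H+][A-]/[HA] = (5.13 × 10^-2)² / 1.17 × 10^-2 = 2.2 × 10^-1

Ka = 2.2 × 10^-1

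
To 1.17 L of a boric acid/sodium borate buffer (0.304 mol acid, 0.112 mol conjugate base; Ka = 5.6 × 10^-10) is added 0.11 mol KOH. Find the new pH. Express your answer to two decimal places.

OH- converts B(OH)3 to B(OH)4-: B(OH)3 → 0.194 mol, B(OH)4- → 0.222 mol.
pKa = −log(5.6 × 10^-10) = 9.252
pH = pKa + log([A⁻]/[HA]) = 9.252 + log(0.222/0.194) = 9.252 +0.059

pH = 9.31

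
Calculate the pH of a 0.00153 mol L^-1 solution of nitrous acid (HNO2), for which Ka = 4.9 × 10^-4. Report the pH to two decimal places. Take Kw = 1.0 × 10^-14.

HNO2 ⇌ NO2- + H+
Ka = [H+]²/(0.00153 − [H+]) = 4.9 × 10^-4
[H+] is not negligible relative to C₀; solve [H+]² + 0.00049·[H+] − 7.5e-07 = 0.
[H+] = (−Ka + √(Ka² + 4·Ka·C₀))/2 = 6.55 × 10^-4 M
pH = −log(6.55 × 10^-4) = 3.18

pH = 3.18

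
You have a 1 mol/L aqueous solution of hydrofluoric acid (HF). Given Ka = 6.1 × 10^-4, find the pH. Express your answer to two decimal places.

HF ⇌ F- + H+
Ka = [H+]²/(1 − [H+]) = 6.1 × 10^-4
Since Ka ≪ C₀, [H+] ≈ √(Ka·C₀) = 2.47 × 10^-2 M.
([H+]/C₀ = 2.5% < 5%, so the approximation holds.)
pH = −log[H+] = −log(2.47 × 10^-2) = 1.61

pH = 1.61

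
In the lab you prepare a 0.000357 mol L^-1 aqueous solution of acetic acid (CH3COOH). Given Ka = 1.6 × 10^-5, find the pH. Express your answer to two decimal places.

CH3COOH ⇌ CH3COO- + H+
From the ICE table, Ka = x²/(0.000357 − x) = 1.6 × 10^-5.
Here C₀/Ka ≈ 22.3, so the small-x approximation fails. Use the quadratic:
x = [−1.6e-05 + √(1.6e-05² + 2.28e-08)]/2 = 6.80 × 10^-5 M
pH = −log(6.80 × 10^-5) = 4.17

pH = 4.17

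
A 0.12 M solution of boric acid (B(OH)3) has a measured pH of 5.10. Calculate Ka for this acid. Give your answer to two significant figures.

[H+] = 10^(-5.10) = 7.94 × 10^-6 M
At equilibrium [HA] = 0.12 − 7.94 × 10^-6 = 1.20 × 10^-1 M
Ka = [H+][A-]/[HA] = (7.94 × 10^-6)² / 1.20 × 10^-1 = 5.3 × 10^-10

Ka = 5.3 × 10^-10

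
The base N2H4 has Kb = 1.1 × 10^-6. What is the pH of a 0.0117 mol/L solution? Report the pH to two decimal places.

pH = 10.05

N2H4 + H2O ⇌ N2H5+ + OH-
Kb = [OH-]²/(0.0117 − [OH-]) = 1.1 × 10^-6
Since Kb ≪ C₀, [OH-] ≈ √(Kb·C₀) = 1.13 × 10^-4 M.
([OH-]/C₀ = 0.97% < 5%, so the approximation holds.)
pOH = 3.95, so pH = 14.00 − pOH = 10.05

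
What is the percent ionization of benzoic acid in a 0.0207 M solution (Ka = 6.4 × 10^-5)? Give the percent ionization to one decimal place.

C6H5COOH ⇌ C6H5COO- + H+; let x = [H+] at equilibrium.
Solve x² + 6.4e-05x − 1.32e-06 = 0 → x = 1.12 × 10^-3 M
% ionization = x/C₀ × 100% = 1.12 × 10^-3/0.0207 × 100% = 5.4%

5.4%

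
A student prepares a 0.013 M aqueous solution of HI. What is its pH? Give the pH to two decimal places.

HI is a strong acid and dissociates completely, so [H+] = 0.013 M.
pH = -log(0.013) = 1.89

pH = 1.89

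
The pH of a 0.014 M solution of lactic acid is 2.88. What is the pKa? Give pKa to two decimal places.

pKa = 3.86

[H+] = 10^(-2.88) = 1.32 × 10^-3 M
At equilibrium [HA] = 0.014 − 1.32 × 10^-3 = 1.27 × 10^-2 M
Ka = [H+][A-]/[HA] = (1.32 × 10^-3)² / 1.27 × 10^-2 = 1.37 × 10^-4
pKa = -log(1.37 × 10^-4) = 3.86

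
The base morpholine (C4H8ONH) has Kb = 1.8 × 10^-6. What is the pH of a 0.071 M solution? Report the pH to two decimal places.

pH = 10.55

C4H8ONH + H2O ⇌ C4H8ONH2+ + OH-
Kb = [OH-]²/(0.071 − [OH-]) = 1.8 × 10^-6
Assume [OH-] ≪ 0.071: [OH-] ≈ √(1.8 × 10^-6 × 0.071) = 3.57 × 10^-4 M
pOH = −log(3.57 × 10^-4) = 3.45; pH = 14.00 − 3.45 = 10.55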